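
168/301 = 24/43 = 0.56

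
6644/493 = 13 + 235/493 = 13.48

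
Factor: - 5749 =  - 5749^1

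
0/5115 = 0 = 0.00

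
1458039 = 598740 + 859299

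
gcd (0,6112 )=6112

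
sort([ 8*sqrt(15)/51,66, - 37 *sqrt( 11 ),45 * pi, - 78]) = [ - 37*sqrt(11), -78,8*sqrt(15 )/51, 66, 45*pi ] 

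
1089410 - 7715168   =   - 6625758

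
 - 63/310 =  - 1 + 247/310 = -0.20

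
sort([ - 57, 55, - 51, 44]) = [ - 57, - 51,44,55] 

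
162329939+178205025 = 340534964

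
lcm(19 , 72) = 1368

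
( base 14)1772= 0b1000001111000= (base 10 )4216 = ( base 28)5AG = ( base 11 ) 3193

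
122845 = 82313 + 40532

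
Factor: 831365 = 5^1*166273^1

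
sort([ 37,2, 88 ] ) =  [ 2,37,88]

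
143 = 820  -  677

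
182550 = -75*( - 2434) 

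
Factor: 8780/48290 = 2^1*11^ ( - 1) = 2/11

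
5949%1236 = 1005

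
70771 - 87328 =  - 16557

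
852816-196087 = 656729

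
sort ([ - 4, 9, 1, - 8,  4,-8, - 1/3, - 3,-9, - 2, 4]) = [ - 9, - 8, - 8, - 4, - 3, - 2, - 1/3,1, 4, 4, 9 ] 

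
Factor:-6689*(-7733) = 11^1*19^1*37^1*6689^1  =  51726037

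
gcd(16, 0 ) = 16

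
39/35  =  1 + 4/35 = 1.11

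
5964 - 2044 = 3920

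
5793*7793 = 45144849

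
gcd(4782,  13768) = 2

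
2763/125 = 22 + 13/125 = 22.10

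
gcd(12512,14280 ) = 136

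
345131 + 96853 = 441984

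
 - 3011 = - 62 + - 2949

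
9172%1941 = 1408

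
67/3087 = 67/3087= 0.02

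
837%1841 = 837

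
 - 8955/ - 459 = 995/51 = 19.51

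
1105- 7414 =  - 6309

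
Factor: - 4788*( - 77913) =373047444  =  2^2*3^4*7^1 * 11^1*19^1  *  787^1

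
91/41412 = 13/5916 = 0.00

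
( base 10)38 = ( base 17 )24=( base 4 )212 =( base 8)46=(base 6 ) 102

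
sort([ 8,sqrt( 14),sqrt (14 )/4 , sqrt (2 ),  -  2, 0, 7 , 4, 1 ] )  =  [-2, 0,sqrt( 14)/4,1,sqrt( 2),sqrt(14),4,7, 8]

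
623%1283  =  623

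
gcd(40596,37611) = 597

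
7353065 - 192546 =7160519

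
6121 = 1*6121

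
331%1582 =331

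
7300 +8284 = 15584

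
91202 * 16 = 1459232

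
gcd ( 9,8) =1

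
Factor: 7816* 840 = 2^6 * 3^1*5^1*7^1*977^1 = 6565440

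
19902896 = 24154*824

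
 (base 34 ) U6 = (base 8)2002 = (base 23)1le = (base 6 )4430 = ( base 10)1026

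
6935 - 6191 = 744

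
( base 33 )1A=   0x2b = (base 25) 1I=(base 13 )34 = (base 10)43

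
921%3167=921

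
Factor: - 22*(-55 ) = 2^1 * 5^1*11^2 = 1210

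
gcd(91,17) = 1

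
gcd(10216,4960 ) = 8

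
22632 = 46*492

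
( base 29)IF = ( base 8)1031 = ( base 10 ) 537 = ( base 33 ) G9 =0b1000011001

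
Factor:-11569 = -23^1*503^1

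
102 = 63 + 39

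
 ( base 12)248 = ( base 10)344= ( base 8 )530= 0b101011000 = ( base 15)17e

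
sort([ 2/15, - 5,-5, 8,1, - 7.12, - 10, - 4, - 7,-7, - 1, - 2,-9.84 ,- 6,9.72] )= [ - 10,-9.84,- 7.12, - 7, - 7, - 6, - 5 , - 5, - 4,-2, - 1,2/15, 1, 8,9.72 ]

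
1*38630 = 38630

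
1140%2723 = 1140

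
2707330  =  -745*( - 3634 )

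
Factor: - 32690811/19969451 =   -  3^1*19^1*23^( - 1) *199^( - 1)*4363^ ( - 1)*573523^1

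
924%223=32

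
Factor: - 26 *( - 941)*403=2^1 * 13^2*31^1*941^1 = 9859798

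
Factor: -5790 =-2^1*3^1*5^1 * 193^1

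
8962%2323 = 1993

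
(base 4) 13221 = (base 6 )2133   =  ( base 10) 489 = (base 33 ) er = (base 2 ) 111101001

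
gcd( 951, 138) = 3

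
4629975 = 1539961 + 3090014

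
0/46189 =0 = 0.00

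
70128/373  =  188 + 4/373 = 188.01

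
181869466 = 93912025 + 87957441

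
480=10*48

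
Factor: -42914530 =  - 2^1*5^1 * 71^1*60443^1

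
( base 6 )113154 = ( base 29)bih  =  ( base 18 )1C3G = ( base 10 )9790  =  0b10011000111110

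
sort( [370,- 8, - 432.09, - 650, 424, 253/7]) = [ - 650,-432.09, - 8, 253/7 , 370, 424 ]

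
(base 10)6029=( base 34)57B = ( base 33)5hn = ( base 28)7J9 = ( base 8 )13615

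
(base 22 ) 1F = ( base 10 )37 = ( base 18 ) 21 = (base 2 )100101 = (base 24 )1d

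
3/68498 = 3/68498  =  0.00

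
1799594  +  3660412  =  5460006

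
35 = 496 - 461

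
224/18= 12 + 4/9=12.44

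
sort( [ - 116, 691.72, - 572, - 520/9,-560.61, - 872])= [ - 872,  -  572, - 560.61,  -  116,-520/9, 691.72]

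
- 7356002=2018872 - 9374874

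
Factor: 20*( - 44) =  - 2^4*5^1 * 11^1=-  880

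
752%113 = 74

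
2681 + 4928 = 7609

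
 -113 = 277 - 390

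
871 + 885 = 1756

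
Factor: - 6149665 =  - 5^1*17^1*71^1*1019^1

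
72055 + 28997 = 101052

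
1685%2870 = 1685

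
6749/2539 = 2 + 1671/2539  =  2.66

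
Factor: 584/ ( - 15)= - 2^3 * 3^( - 1)*5^( - 1)*73^1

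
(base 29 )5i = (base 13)c7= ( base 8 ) 243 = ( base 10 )163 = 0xa3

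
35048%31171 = 3877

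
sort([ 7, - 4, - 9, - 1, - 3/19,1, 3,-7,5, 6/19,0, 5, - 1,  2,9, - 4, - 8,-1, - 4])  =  [ - 9,  -  8, - 7, - 4, - 4, - 4, - 1, -1, - 1,-3/19,0,  6/19,1,2,3,5, 5, 7, 9 ] 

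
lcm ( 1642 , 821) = 1642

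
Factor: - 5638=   -  2^1  *2819^1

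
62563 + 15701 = 78264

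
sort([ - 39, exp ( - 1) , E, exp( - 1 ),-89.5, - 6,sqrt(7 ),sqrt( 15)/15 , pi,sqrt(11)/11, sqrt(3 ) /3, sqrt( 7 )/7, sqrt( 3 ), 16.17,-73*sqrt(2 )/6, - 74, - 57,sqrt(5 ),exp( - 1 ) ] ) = [-89.5, - 74,-57,-39, - 73*sqrt( 2)/6, - 6, sqrt(15 )/15,sqrt ( 11 ) /11,exp( - 1), exp( - 1 ), exp( - 1 ),sqrt( 7 ) /7, sqrt( 3 ) /3,  sqrt(3 ), sqrt( 5),sqrt( 7), E,pi, 16.17]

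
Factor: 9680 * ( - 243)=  - 2352240=-2^4 * 3^5 * 5^1*11^2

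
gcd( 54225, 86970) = 15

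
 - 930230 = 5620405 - 6550635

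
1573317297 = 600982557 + 972334740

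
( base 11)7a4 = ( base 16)3c1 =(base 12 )681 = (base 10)961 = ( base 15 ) 441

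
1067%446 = 175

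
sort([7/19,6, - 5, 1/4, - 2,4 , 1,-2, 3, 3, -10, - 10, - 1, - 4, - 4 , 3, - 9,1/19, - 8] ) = [-10 , - 10, - 9, - 8, - 5, - 4, - 4 , - 2,- 2,- 1, 1/19, 1/4, 7/19, 1, 3, 3,  3, 4,  6]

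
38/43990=19/21995 = 0.00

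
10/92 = 5/46 = 0.11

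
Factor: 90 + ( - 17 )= 73 = 73^1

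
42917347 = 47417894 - 4500547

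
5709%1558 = 1035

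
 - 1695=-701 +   -  994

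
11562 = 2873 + 8689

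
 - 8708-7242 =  - 15950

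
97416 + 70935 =168351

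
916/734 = 1 + 91/367 = 1.25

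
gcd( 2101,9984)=1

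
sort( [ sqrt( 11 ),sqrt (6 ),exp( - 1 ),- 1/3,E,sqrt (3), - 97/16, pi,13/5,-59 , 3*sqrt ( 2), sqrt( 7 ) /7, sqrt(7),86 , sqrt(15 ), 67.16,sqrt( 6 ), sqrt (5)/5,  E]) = [ - 59 , - 97/16, - 1/3,exp( - 1 ) , sqrt( 7 )/7, sqrt (5 )/5, sqrt (3 ) , sqrt( 6), sqrt(6 ), 13/5,sqrt (7 ),  E, E , pi, sqrt( 11 ), sqrt(15 ),3*sqrt(2 ),67.16, 86]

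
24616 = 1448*17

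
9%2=1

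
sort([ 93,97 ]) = [93, 97]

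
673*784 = 527632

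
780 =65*12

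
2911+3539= 6450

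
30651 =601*51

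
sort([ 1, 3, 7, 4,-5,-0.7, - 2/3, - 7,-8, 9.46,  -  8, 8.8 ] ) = [ - 8, - 8,-7,-5, - 0.7, - 2/3,1,3, 4 , 7, 8.8, 9.46 ] 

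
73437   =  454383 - 380946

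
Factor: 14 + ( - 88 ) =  - 74 = -2^1 * 37^1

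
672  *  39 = 26208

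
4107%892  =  539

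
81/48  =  27/16 = 1.69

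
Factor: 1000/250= 4 = 2^2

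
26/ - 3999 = - 26/3999 = -  0.01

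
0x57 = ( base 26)39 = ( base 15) 5C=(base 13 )69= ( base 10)87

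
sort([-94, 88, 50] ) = [ - 94, 50, 88 ] 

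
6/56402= 3/28201 = 0.00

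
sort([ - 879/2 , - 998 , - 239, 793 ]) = [ - 998, - 879/2, - 239, 793 ]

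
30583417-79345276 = -48761859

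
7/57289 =7/57289 = 0.00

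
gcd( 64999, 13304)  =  1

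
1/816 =1/816 = 0.00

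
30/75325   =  6/15065 = 0.00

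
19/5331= 19/5331 =0.00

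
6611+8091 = 14702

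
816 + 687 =1503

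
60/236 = 15/59= 0.25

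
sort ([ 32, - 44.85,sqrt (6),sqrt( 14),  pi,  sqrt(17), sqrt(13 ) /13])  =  [ - 44.85 , sqrt(13 )/13,sqrt (6),pi,sqrt ( 14),  sqrt(17), 32] 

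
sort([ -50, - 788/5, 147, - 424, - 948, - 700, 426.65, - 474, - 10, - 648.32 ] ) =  [ - 948,  -  700, - 648.32, - 474,-424, - 788/5, - 50 ,  -  10,  147,426.65 ]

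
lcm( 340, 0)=0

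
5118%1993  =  1132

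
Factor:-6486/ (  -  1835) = 2^1*3^1*5^ ( - 1)*23^1*47^1*367^(-1)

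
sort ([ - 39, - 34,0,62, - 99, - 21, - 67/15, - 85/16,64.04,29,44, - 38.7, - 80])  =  [ - 99, - 80, - 39, - 38.7, - 34, - 21, -85/16,- 67/15, 0,29,44, 62,64.04]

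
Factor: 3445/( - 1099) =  - 5^1 * 7^( - 1 )*13^1*53^1 * 157^( - 1)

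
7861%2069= 1654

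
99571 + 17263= 116834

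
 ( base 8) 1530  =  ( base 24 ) 1bg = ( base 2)1101011000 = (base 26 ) 16O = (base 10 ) 856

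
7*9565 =66955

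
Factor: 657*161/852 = 35259/284 = 2^(- 2)*3^1*7^1*23^1*71^(  -  1)*  73^1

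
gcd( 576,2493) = 9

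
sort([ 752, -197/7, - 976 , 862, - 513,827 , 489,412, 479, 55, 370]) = [ - 976, - 513, - 197/7, 55,370, 412  ,  479, 489, 752, 827,862 ] 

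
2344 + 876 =3220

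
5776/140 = 41+9/35 = 41.26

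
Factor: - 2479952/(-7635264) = 6739/20748 = 2^(  -  2) * 3^( - 1)*7^( - 1 )*13^(-1 ) * 19^( - 1 ) * 23^1 *293^1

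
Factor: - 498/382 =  - 3^1  *  83^1*191^( - 1) =- 249/191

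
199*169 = 33631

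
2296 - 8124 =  -5828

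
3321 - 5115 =-1794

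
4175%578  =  129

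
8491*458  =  3888878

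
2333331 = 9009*259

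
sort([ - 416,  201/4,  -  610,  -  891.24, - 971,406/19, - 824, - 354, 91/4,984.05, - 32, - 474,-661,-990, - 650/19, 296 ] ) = [ - 990, - 971,  -  891.24, - 824, - 661, - 610, - 474, - 416, - 354, - 650/19, - 32,  406/19,91/4,201/4, 296, 984.05 ] 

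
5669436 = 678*8362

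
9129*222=2026638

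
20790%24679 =20790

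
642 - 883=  - 241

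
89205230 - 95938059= - 6732829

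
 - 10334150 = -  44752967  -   - 34418817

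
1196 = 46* 26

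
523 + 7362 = 7885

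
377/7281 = 377/7281 = 0.05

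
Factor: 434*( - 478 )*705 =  - 146253660 = -  2^2* 3^1*5^1*7^1*31^1*47^1*239^1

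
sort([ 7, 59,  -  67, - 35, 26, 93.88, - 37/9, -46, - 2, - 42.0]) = [  -  67, - 46,- 42.0, - 35,-37/9, - 2, 7, 26, 59, 93.88]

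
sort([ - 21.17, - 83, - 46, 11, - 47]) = [- 83, - 47,-46, - 21.17, 11] 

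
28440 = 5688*5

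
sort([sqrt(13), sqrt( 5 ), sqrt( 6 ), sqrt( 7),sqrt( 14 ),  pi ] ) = [sqrt(5), sqrt (6 ), sqrt( 7 ), pi , sqrt( 13), sqrt(14)]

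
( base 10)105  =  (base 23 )4D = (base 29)3I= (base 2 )1101001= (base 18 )5F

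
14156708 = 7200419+6956289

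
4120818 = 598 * 6891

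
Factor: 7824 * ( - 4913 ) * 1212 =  - 2^6*3^2*  17^3*101^1 * 163^1 = - 46588446144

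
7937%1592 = 1569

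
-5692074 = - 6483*878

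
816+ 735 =1551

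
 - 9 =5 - 14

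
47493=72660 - 25167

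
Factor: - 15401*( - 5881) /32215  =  5^( - 1 )*17^ ( - 1)*379^( - 1)*5881^1*15401^1 = 90573281/32215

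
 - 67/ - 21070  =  67/21070 =0.00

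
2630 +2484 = 5114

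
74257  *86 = 6386102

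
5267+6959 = 12226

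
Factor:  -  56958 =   -  2^1*3^1*11^1*863^1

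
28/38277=28/38277= 0.00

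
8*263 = 2104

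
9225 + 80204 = 89429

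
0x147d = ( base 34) 4i9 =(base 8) 12175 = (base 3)21012021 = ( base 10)5245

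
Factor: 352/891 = 32/81 = 2^5*3^( - 4 )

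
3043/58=3043/58 = 52.47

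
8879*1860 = 16514940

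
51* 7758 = 395658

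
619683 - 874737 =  - 255054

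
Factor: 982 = 2^1* 491^1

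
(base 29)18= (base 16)25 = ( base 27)1a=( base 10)37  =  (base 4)211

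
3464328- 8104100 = -4639772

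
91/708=91/708= 0.13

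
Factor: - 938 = - 2^1*7^1*67^1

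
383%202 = 181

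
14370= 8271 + 6099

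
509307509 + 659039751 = 1168347260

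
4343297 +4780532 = 9123829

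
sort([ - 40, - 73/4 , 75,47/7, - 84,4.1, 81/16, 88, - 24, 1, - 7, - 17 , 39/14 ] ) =[ - 84,-40, - 24, - 73/4, - 17, - 7,1 , 39/14,4.1, 81/16  ,  47/7,75, 88] 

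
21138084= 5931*3564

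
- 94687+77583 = -17104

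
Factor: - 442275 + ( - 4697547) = -5139822 = - 2^1*3^1*856637^1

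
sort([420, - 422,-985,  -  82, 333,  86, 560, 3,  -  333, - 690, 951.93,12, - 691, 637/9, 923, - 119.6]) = [ - 985, - 691, - 690, - 422, - 333, - 119.6, - 82 , 3,12,637/9,86,333,  420, 560,923, 951.93]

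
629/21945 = 629/21945 = 0.03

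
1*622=622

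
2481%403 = 63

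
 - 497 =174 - 671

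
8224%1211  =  958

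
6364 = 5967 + 397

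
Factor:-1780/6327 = -2^2 * 3^( - 2 )  *  5^1 * 19^ (-1)* 37^( - 1) *89^1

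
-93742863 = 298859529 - 392602392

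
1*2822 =2822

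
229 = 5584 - 5355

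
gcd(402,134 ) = 134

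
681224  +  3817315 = 4498539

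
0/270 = 0 = 0.00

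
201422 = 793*254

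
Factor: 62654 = 2^1*31327^1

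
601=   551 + 50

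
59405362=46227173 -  - 13178189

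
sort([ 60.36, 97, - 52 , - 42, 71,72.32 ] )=[ - 52, - 42,60.36 , 71, 72.32,  97]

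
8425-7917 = 508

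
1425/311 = 1425/311  =  4.58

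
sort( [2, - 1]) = [ - 1,2]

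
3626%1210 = 1206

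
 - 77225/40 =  - 15445/8 = - 1930.62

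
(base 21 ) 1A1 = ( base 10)652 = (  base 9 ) 804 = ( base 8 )1214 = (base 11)543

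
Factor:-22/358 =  -11^1*179^(  -  1 ) = - 11/179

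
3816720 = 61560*62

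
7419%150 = 69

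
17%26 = 17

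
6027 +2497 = 8524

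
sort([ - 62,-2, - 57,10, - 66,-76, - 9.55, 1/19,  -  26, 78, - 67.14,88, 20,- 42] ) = [-76,-67.14, - 66,- 62, - 57,-42, - 26,  -  9.55, - 2, 1/19,10 , 20,78,  88]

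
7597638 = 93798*81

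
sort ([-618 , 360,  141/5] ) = [-618 , 141/5,360 ] 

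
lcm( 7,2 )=14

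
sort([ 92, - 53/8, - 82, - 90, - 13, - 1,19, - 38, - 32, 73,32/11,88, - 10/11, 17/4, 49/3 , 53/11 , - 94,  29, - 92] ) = [  -  94, - 92, - 90 , -82, - 38, - 32, - 13,- 53/8  , - 1, - 10/11,32/11, 17/4,53/11, 49/3, 19, 29, 73, 88, 92]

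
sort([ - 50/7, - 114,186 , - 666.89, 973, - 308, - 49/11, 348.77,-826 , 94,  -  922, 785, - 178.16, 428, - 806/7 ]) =[  -  922, - 826, - 666.89, - 308, - 178.16, - 806/7, - 114,  -  50/7, - 49/11, 94, 186, 348.77, 428, 785, 973 ] 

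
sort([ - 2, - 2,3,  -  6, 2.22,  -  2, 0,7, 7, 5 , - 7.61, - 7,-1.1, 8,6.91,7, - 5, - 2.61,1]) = [  -  7.61,-7, - 6, - 5, - 2.61,-2 , -2, - 2, -1.1,0,1,2.22,3,5, 6.91,7,7, 7,8 ] 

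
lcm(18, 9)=18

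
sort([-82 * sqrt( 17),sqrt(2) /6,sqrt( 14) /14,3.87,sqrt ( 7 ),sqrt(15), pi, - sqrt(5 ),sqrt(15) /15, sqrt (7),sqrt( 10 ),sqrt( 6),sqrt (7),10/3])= [ - 82*sqrt ( 17),- sqrt(5),sqrt( 2)/6,sqrt( 15) /15,sqrt(14)/14, sqrt(6 ),sqrt( 7),sqrt( 7) , sqrt(7), pi, sqrt(10 ),10/3, 3.87,sqrt( 15)]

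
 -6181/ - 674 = 6181/674=9.17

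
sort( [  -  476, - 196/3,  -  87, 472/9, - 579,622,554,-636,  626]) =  [- 636, - 579, - 476, - 87, - 196/3, 472/9 , 554,622,626] 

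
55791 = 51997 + 3794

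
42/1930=21/965  =  0.02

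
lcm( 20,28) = 140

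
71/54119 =71/54119=0.00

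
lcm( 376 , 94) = 376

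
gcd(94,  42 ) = 2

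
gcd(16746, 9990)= 6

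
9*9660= 86940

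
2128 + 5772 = 7900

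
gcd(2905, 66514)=7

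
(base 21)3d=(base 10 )76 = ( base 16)4C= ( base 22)3A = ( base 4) 1030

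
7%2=1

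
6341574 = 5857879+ 483695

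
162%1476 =162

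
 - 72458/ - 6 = 36229/3 = 12076.33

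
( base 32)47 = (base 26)55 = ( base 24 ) 5F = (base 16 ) 87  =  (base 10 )135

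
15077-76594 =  - 61517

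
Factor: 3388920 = 2^3* 3^1 * 5^1* 31^1 * 911^1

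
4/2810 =2/1405= 0.00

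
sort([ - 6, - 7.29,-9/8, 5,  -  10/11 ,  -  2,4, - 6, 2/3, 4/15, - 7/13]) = [ - 7.29, - 6, - 6, - 2, - 9/8,  -  10/11, - 7/13, 4/15, 2/3, 4,  5]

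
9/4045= 9/4045=0.00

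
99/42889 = 9/3899 = 0.00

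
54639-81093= -26454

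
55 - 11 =44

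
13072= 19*688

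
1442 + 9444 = 10886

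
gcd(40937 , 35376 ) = 67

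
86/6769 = 86/6769=0.01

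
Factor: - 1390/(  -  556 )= 5/2= 2^( - 1)*5^1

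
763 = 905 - 142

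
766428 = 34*22542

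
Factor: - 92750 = - 2^1*5^3*7^1*53^1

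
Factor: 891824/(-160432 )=-37^( - 1 )*139^1 * 271^( -1)*401^1 = - 55739/10027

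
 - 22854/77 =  - 297 + 15/77 = - 296.81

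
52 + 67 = 119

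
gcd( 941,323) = 1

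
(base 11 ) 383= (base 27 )gm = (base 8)706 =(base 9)554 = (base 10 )454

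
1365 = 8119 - 6754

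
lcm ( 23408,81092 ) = 2270576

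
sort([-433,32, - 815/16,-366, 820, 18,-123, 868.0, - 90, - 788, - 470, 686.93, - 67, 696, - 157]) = [ - 788, - 470, - 433, - 366,- 157,-123, - 90 , - 67, - 815/16,18,32, 686.93, 696 , 820, 868.0 ] 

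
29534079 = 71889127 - 42355048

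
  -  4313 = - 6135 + 1822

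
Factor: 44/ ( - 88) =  - 1/2 = -2^( - 1)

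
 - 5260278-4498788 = - 9759066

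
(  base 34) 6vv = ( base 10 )8021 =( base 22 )gcd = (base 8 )17525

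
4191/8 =523 + 7/8= 523.88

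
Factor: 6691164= 2^2 * 3^1 * 31^1 * 17987^1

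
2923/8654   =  2923/8654 = 0.34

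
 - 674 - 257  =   - 931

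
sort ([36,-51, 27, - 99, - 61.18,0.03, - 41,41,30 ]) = [ - 99, - 61.18, - 51, - 41,0.03, 27,30,36,41 ]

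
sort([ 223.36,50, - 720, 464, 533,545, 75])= [ - 720,50, 75, 223.36, 464,533, 545 ]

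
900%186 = 156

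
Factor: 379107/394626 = 171/178 = 2^( - 1 )*3^2*19^1*89^(- 1 ) 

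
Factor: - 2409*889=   -  3^1* 7^1 * 11^1 * 73^1 *127^1 = - 2141601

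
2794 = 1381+1413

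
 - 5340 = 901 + - 6241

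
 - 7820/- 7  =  1117 + 1/7  =  1117.14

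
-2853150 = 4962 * (-575 )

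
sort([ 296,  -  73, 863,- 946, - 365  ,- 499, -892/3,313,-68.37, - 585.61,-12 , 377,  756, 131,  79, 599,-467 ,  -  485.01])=[  -  946, - 585.61, -499,-485.01, -467,- 365,-892/3,-73, - 68.37,-12, 79,131, 296,313, 377, 599,756, 863]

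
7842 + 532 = 8374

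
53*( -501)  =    -  26553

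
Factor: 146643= 3^1* 7^1 * 6983^1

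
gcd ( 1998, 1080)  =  54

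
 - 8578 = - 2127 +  - 6451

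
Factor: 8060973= 3^1*647^1*4153^1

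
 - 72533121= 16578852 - 89111973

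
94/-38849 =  - 1  +  38755/38849  =  - 0.00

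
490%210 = 70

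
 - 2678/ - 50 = 53 + 14/25 = 53.56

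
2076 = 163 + 1913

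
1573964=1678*938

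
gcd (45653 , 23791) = 643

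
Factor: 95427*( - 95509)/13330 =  - 2^( - 1 ) * 3^2 * 5^( - 1 )*23^1*31^ ( -1)*43^( - 1)*149^1 * 461^1  *  641^1 = -9114137343/13330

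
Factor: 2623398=2^1*3^1*29^1 * 15077^1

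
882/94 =441/47 = 9.38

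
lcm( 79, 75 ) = 5925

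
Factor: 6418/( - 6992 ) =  - 2^( - 3)*19^ ( - 1 )*23^ ( - 1)*3209^1 = - 3209/3496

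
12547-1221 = 11326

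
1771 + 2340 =4111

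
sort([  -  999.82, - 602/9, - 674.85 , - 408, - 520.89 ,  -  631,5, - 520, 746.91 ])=[ - 999.82, - 674.85  ,-631, - 520.89, - 520, - 408, - 602/9,5, 746.91]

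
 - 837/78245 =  - 1  +  77408/78245   =  - 0.01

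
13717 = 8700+5017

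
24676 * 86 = 2122136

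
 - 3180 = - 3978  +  798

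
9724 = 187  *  52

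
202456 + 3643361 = 3845817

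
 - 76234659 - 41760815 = -117995474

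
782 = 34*23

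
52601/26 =52601/26 = 2023.12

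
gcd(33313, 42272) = 1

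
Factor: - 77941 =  - 41^1*1901^1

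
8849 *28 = 247772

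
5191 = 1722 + 3469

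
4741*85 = 402985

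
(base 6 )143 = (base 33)1u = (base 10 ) 63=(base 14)47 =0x3f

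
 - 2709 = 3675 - 6384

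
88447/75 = 1179  +  22/75 = 1179.29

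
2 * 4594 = 9188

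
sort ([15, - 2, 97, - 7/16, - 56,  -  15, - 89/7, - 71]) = [ - 71, - 56, - 15 ,-89/7, - 2, - 7/16, 15, 97 ] 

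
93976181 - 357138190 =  - 263162009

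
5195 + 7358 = 12553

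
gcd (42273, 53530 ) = 1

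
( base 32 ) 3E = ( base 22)50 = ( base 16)6e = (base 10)110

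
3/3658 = 3/3658 = 0.00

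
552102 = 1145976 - 593874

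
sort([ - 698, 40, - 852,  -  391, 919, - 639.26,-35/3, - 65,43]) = [-852, - 698,-639.26, - 391, - 65, -35/3 , 40, 43, 919]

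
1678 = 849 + 829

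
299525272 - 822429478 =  - 522904206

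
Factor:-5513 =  -37^1*149^1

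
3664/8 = 458 = 458.00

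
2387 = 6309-3922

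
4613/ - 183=-26 + 145/183= -25.21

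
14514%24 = 18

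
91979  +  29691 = 121670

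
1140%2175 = 1140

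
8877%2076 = 573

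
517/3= 517/3 =172.33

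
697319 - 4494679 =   -  3797360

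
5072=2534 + 2538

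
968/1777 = 968/1777 = 0.54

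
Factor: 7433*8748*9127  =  2^2*3^7*7433^1 * 9127^1 = 593472989268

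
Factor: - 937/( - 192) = 2^ ( - 6)*3^(-1)*937^1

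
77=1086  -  1009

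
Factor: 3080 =2^3*5^1*7^1*11^1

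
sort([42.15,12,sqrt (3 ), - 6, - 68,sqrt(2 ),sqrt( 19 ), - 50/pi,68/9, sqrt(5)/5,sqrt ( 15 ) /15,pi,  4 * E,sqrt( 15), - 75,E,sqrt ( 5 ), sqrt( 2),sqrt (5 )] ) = [ - 75,  -  68, - 50/pi, - 6,sqrt( 15)/15,sqrt( 5 )/5, sqrt(2) , sqrt (2 ),sqrt( 3),sqrt( 5),sqrt( 5), E,pi,sqrt (15),sqrt( 19),68/9, 4* E,12,  42.15 ] 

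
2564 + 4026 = 6590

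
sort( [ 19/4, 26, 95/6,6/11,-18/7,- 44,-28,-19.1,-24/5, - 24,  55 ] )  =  [ - 44, - 28, - 24, - 19.1, - 24/5, - 18/7, 6/11,19/4, 95/6, 26,55] 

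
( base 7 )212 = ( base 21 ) 52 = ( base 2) 1101011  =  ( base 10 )107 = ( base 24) 4B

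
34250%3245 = 1800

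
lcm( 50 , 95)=950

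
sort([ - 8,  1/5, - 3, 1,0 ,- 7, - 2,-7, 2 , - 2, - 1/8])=[ - 8, - 7,-7, - 3 ,-2, - 2,-1/8,0 , 1/5, 1, 2]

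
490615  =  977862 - 487247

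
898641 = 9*99849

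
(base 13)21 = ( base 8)33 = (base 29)r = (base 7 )36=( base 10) 27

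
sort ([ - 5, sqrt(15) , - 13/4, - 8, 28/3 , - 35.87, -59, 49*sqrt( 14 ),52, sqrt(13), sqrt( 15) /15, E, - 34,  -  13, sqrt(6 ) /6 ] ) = [-59, - 35.87, - 34 , -13, - 8, - 5, -13/4, sqrt( 15) /15, sqrt(6)/6, E, sqrt( 13 )  ,  sqrt( 15),28/3,52, 49*sqrt(14 ) ]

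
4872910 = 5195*938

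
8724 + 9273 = 17997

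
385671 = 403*957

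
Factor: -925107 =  - 3^1*401^1*769^1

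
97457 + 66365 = 163822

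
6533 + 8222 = 14755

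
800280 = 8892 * 90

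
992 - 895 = 97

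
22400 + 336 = 22736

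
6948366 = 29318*237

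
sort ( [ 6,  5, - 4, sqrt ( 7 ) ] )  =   [ -4, sqrt ( 7 ) , 5,6]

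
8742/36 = 242 + 5/6 = 242.83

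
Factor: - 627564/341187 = - 29884/16247 = - 2^2 *7^(-1) * 11^( - 1)*31^1* 211^ ( - 1 ) * 241^1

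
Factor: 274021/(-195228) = -859/612 = - 2^(- 2)*3^( - 2)*17^(-1 )*859^1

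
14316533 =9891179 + 4425354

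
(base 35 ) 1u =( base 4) 1001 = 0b1000001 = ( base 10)65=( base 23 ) 2J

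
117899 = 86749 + 31150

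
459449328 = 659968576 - 200519248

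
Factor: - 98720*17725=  - 2^5*5^3 * 617^1*709^1 =- 1749812000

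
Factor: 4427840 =2^6*5^1 *101^1* 137^1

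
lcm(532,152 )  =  1064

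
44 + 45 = 89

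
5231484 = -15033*(-348) 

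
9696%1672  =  1336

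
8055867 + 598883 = 8654750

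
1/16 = 1/16 =0.06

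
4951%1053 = 739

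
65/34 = 65/34 = 1.91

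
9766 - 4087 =5679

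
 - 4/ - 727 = 4/727 = 0.01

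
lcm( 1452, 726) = 1452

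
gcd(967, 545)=1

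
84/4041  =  28/1347 = 0.02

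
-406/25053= -1 + 3521/3579= - 0.02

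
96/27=32/9 = 3.56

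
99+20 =119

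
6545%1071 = 119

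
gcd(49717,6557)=83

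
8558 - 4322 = 4236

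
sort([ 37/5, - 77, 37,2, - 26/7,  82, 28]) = [  -  77,  -  26/7, 2, 37/5,  28, 37, 82 ]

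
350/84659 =350/84659=0.00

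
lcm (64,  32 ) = 64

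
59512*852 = 50704224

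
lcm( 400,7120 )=35600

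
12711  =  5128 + 7583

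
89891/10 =8989 + 1/10=8989.10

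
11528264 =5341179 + 6187085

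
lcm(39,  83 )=3237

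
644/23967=644/23967= 0.03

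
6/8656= 3/4328 = 0.00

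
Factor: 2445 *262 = 2^1*3^1*5^1*131^1 * 163^1 = 640590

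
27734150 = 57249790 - 29515640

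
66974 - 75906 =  - 8932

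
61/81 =61/81 = 0.75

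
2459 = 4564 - 2105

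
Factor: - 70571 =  - 70571^1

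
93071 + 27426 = 120497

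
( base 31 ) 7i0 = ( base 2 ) 1110001110101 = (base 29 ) 8J6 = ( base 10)7285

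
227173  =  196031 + 31142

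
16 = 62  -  46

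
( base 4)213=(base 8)47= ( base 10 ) 39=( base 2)100111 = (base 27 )1c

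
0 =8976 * 0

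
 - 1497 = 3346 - 4843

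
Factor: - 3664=-2^4*229^1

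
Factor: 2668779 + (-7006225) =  - 4337446 = - 2^1*67^1*32369^1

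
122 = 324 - 202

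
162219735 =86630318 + 75589417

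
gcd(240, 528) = 48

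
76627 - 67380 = 9247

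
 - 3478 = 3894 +-7372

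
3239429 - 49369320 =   -  46129891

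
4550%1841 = 868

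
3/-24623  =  -1 + 24620/24623 = -0.00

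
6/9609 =2/3203 = 0.00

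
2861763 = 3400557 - 538794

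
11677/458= 25 + 227/458 = 25.50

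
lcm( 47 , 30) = 1410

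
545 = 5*109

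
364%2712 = 364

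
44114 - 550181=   -  506067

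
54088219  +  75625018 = 129713237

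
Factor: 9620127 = 3^5*11^1* 59^1*61^1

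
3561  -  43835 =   -  40274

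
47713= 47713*1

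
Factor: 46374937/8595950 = 2^( - 1)  *  5^( - 2 )*7^1 * 11^ ( - 1 )*1223^1*5417^1*15629^( - 1) 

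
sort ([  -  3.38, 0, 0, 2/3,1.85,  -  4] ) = [-4 , -3.38 , 0, 0,2/3 , 1.85 ] 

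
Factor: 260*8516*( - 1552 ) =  - 3436376320 = -2^8 * 5^1 * 13^1*97^1 * 2129^1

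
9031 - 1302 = 7729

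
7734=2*3867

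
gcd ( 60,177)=3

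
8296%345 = 16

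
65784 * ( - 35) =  - 2302440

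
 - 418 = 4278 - 4696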